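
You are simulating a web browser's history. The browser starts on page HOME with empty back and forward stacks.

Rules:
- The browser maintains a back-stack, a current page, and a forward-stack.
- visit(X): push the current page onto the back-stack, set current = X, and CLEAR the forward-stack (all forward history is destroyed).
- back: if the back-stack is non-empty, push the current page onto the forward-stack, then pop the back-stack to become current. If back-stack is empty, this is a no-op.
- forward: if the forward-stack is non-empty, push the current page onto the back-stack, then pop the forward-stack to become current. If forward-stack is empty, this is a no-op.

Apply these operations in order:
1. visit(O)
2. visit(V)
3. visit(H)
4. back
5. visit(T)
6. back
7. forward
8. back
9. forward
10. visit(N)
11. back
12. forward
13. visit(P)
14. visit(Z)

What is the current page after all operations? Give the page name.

Answer: Z

Derivation:
After 1 (visit(O)): cur=O back=1 fwd=0
After 2 (visit(V)): cur=V back=2 fwd=0
After 3 (visit(H)): cur=H back=3 fwd=0
After 4 (back): cur=V back=2 fwd=1
After 5 (visit(T)): cur=T back=3 fwd=0
After 6 (back): cur=V back=2 fwd=1
After 7 (forward): cur=T back=3 fwd=0
After 8 (back): cur=V back=2 fwd=1
After 9 (forward): cur=T back=3 fwd=0
After 10 (visit(N)): cur=N back=4 fwd=0
After 11 (back): cur=T back=3 fwd=1
After 12 (forward): cur=N back=4 fwd=0
After 13 (visit(P)): cur=P back=5 fwd=0
After 14 (visit(Z)): cur=Z back=6 fwd=0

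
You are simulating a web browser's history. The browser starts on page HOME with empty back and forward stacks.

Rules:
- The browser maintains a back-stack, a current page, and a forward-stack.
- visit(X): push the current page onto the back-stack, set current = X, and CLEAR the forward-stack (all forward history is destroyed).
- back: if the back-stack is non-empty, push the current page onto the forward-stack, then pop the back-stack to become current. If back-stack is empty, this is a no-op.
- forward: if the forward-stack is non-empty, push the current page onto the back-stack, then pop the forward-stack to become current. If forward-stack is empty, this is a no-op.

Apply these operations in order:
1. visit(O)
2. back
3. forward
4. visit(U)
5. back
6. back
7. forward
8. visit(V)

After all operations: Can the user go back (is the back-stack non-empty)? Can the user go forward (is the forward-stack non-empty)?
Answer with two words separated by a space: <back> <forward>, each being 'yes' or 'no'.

After 1 (visit(O)): cur=O back=1 fwd=0
After 2 (back): cur=HOME back=0 fwd=1
After 3 (forward): cur=O back=1 fwd=0
After 4 (visit(U)): cur=U back=2 fwd=0
After 5 (back): cur=O back=1 fwd=1
After 6 (back): cur=HOME back=0 fwd=2
After 7 (forward): cur=O back=1 fwd=1
After 8 (visit(V)): cur=V back=2 fwd=0

Answer: yes no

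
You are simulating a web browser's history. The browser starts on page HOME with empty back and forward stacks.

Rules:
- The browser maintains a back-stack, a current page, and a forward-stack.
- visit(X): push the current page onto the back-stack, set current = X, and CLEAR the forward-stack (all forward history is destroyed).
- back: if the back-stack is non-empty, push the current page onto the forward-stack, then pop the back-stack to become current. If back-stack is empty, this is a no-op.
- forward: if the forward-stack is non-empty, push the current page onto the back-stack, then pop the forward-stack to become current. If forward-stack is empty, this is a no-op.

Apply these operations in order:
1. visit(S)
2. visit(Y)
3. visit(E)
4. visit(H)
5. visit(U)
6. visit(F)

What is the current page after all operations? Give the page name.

After 1 (visit(S)): cur=S back=1 fwd=0
After 2 (visit(Y)): cur=Y back=2 fwd=0
After 3 (visit(E)): cur=E back=3 fwd=0
After 4 (visit(H)): cur=H back=4 fwd=0
After 5 (visit(U)): cur=U back=5 fwd=0
After 6 (visit(F)): cur=F back=6 fwd=0

Answer: F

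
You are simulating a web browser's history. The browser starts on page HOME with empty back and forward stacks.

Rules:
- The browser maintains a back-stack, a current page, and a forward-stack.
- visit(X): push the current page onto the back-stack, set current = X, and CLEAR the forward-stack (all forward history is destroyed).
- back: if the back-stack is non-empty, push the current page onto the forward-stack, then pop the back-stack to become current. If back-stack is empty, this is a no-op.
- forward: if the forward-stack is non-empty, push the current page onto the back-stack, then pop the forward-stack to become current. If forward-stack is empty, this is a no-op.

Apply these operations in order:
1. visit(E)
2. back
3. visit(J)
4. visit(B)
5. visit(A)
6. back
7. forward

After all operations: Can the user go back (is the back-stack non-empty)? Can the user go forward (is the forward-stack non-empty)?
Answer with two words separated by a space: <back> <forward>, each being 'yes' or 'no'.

After 1 (visit(E)): cur=E back=1 fwd=0
After 2 (back): cur=HOME back=0 fwd=1
After 3 (visit(J)): cur=J back=1 fwd=0
After 4 (visit(B)): cur=B back=2 fwd=0
After 5 (visit(A)): cur=A back=3 fwd=0
After 6 (back): cur=B back=2 fwd=1
After 7 (forward): cur=A back=3 fwd=0

Answer: yes no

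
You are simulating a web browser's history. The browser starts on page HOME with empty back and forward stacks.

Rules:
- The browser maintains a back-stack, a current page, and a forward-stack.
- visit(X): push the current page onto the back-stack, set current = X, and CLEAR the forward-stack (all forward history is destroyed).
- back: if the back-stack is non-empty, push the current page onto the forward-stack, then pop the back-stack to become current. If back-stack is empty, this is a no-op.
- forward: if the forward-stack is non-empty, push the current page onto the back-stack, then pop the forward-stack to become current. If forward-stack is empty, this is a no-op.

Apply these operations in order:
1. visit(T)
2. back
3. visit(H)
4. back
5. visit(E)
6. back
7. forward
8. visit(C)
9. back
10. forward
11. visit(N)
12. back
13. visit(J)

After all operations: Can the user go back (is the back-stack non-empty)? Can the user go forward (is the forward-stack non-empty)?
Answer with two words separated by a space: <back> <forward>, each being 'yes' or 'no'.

Answer: yes no

Derivation:
After 1 (visit(T)): cur=T back=1 fwd=0
After 2 (back): cur=HOME back=0 fwd=1
After 3 (visit(H)): cur=H back=1 fwd=0
After 4 (back): cur=HOME back=0 fwd=1
After 5 (visit(E)): cur=E back=1 fwd=0
After 6 (back): cur=HOME back=0 fwd=1
After 7 (forward): cur=E back=1 fwd=0
After 8 (visit(C)): cur=C back=2 fwd=0
After 9 (back): cur=E back=1 fwd=1
After 10 (forward): cur=C back=2 fwd=0
After 11 (visit(N)): cur=N back=3 fwd=0
After 12 (back): cur=C back=2 fwd=1
After 13 (visit(J)): cur=J back=3 fwd=0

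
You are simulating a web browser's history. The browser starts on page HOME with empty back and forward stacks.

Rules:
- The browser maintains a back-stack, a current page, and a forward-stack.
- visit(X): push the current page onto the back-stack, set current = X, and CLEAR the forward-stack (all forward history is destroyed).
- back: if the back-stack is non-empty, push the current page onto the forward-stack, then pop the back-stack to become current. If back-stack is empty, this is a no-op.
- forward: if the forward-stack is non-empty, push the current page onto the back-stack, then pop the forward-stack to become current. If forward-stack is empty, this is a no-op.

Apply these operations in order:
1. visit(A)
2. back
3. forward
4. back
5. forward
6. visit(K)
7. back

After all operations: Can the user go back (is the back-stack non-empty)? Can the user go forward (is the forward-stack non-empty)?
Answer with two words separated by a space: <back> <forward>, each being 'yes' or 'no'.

Answer: yes yes

Derivation:
After 1 (visit(A)): cur=A back=1 fwd=0
After 2 (back): cur=HOME back=0 fwd=1
After 3 (forward): cur=A back=1 fwd=0
After 4 (back): cur=HOME back=0 fwd=1
After 5 (forward): cur=A back=1 fwd=0
After 6 (visit(K)): cur=K back=2 fwd=0
After 7 (back): cur=A back=1 fwd=1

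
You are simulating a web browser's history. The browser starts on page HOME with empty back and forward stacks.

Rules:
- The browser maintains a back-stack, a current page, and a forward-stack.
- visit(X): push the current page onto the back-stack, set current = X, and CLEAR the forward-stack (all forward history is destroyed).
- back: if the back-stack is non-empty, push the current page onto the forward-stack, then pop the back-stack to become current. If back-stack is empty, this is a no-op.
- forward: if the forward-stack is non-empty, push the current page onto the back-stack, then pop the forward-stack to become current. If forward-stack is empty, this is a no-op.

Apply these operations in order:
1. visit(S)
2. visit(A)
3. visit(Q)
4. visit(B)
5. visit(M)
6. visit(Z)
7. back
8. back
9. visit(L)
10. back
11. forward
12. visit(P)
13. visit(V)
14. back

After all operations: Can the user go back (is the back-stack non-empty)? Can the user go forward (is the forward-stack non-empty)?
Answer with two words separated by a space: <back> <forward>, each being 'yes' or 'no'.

Answer: yes yes

Derivation:
After 1 (visit(S)): cur=S back=1 fwd=0
After 2 (visit(A)): cur=A back=2 fwd=0
After 3 (visit(Q)): cur=Q back=3 fwd=0
After 4 (visit(B)): cur=B back=4 fwd=0
After 5 (visit(M)): cur=M back=5 fwd=0
After 6 (visit(Z)): cur=Z back=6 fwd=0
After 7 (back): cur=M back=5 fwd=1
After 8 (back): cur=B back=4 fwd=2
After 9 (visit(L)): cur=L back=5 fwd=0
After 10 (back): cur=B back=4 fwd=1
After 11 (forward): cur=L back=5 fwd=0
After 12 (visit(P)): cur=P back=6 fwd=0
After 13 (visit(V)): cur=V back=7 fwd=0
After 14 (back): cur=P back=6 fwd=1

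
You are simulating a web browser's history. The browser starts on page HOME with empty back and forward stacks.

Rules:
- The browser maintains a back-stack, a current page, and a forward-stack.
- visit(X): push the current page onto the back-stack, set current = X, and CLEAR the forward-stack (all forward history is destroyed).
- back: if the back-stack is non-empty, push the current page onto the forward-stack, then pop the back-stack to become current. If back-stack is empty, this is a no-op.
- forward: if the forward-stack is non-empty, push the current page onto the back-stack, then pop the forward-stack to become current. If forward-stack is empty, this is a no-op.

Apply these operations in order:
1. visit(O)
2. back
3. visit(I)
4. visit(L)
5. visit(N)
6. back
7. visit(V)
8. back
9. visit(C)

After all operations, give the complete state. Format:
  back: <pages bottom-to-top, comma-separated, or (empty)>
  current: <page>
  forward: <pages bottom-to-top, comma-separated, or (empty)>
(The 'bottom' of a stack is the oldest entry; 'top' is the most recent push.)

Answer: back: HOME,I,L
current: C
forward: (empty)

Derivation:
After 1 (visit(O)): cur=O back=1 fwd=0
After 2 (back): cur=HOME back=0 fwd=1
After 3 (visit(I)): cur=I back=1 fwd=0
After 4 (visit(L)): cur=L back=2 fwd=0
After 5 (visit(N)): cur=N back=3 fwd=0
After 6 (back): cur=L back=2 fwd=1
After 7 (visit(V)): cur=V back=3 fwd=0
After 8 (back): cur=L back=2 fwd=1
After 9 (visit(C)): cur=C back=3 fwd=0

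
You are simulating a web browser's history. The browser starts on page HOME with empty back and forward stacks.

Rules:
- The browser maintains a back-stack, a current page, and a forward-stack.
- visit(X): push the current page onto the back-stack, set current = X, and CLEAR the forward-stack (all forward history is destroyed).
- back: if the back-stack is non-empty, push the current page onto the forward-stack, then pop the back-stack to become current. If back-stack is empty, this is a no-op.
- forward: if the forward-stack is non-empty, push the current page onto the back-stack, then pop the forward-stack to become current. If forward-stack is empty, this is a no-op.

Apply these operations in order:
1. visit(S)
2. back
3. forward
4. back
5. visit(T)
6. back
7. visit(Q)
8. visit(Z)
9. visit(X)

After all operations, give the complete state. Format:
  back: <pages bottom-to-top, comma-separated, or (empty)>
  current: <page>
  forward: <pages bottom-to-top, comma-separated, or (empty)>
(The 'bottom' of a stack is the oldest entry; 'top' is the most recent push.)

Answer: back: HOME,Q,Z
current: X
forward: (empty)

Derivation:
After 1 (visit(S)): cur=S back=1 fwd=0
After 2 (back): cur=HOME back=0 fwd=1
After 3 (forward): cur=S back=1 fwd=0
After 4 (back): cur=HOME back=0 fwd=1
After 5 (visit(T)): cur=T back=1 fwd=0
After 6 (back): cur=HOME back=0 fwd=1
After 7 (visit(Q)): cur=Q back=1 fwd=0
After 8 (visit(Z)): cur=Z back=2 fwd=0
After 9 (visit(X)): cur=X back=3 fwd=0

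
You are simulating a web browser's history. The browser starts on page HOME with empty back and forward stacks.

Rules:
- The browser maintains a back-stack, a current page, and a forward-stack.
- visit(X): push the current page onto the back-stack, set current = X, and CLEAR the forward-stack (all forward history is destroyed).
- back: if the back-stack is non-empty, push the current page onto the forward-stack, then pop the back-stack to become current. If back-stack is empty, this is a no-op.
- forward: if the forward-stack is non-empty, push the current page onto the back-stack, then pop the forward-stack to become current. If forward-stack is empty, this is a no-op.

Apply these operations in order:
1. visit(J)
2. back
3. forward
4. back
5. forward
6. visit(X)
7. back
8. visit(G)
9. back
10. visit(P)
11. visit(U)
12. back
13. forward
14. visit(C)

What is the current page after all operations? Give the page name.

After 1 (visit(J)): cur=J back=1 fwd=0
After 2 (back): cur=HOME back=0 fwd=1
After 3 (forward): cur=J back=1 fwd=0
After 4 (back): cur=HOME back=0 fwd=1
After 5 (forward): cur=J back=1 fwd=0
After 6 (visit(X)): cur=X back=2 fwd=0
After 7 (back): cur=J back=1 fwd=1
After 8 (visit(G)): cur=G back=2 fwd=0
After 9 (back): cur=J back=1 fwd=1
After 10 (visit(P)): cur=P back=2 fwd=0
After 11 (visit(U)): cur=U back=3 fwd=0
After 12 (back): cur=P back=2 fwd=1
After 13 (forward): cur=U back=3 fwd=0
After 14 (visit(C)): cur=C back=4 fwd=0

Answer: C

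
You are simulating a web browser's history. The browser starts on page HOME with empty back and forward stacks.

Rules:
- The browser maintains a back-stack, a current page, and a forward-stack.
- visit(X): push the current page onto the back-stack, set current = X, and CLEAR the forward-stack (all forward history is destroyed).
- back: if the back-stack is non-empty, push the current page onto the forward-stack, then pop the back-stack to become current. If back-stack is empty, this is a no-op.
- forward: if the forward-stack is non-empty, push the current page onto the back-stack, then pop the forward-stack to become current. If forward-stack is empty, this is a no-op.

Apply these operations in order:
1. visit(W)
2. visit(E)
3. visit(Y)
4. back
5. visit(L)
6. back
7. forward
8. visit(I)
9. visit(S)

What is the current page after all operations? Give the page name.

Answer: S

Derivation:
After 1 (visit(W)): cur=W back=1 fwd=0
After 2 (visit(E)): cur=E back=2 fwd=0
After 3 (visit(Y)): cur=Y back=3 fwd=0
After 4 (back): cur=E back=2 fwd=1
After 5 (visit(L)): cur=L back=3 fwd=0
After 6 (back): cur=E back=2 fwd=1
After 7 (forward): cur=L back=3 fwd=0
After 8 (visit(I)): cur=I back=4 fwd=0
After 9 (visit(S)): cur=S back=5 fwd=0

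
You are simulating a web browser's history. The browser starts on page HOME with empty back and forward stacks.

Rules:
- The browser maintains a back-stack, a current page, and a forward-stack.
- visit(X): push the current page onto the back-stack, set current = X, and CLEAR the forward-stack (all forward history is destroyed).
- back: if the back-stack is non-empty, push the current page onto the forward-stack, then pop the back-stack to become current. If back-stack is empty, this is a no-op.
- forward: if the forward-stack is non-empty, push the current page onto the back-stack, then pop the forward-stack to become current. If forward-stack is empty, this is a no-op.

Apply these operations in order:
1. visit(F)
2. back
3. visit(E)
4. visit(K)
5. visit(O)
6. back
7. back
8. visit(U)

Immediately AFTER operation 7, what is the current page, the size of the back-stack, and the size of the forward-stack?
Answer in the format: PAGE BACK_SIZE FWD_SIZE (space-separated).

After 1 (visit(F)): cur=F back=1 fwd=0
After 2 (back): cur=HOME back=0 fwd=1
After 3 (visit(E)): cur=E back=1 fwd=0
After 4 (visit(K)): cur=K back=2 fwd=0
After 5 (visit(O)): cur=O back=3 fwd=0
After 6 (back): cur=K back=2 fwd=1
After 7 (back): cur=E back=1 fwd=2

E 1 2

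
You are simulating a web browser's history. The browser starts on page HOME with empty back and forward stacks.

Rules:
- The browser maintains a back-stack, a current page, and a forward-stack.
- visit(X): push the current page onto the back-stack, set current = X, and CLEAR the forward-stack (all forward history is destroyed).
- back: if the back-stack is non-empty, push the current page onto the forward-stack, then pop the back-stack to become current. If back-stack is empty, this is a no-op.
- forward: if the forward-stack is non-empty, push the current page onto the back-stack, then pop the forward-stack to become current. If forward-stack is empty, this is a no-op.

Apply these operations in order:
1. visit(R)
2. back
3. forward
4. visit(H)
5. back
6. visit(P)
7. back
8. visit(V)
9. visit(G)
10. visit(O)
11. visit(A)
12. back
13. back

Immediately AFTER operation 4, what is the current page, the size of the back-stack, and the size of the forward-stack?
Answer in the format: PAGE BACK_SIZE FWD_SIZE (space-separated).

After 1 (visit(R)): cur=R back=1 fwd=0
After 2 (back): cur=HOME back=0 fwd=1
After 3 (forward): cur=R back=1 fwd=0
After 4 (visit(H)): cur=H back=2 fwd=0

H 2 0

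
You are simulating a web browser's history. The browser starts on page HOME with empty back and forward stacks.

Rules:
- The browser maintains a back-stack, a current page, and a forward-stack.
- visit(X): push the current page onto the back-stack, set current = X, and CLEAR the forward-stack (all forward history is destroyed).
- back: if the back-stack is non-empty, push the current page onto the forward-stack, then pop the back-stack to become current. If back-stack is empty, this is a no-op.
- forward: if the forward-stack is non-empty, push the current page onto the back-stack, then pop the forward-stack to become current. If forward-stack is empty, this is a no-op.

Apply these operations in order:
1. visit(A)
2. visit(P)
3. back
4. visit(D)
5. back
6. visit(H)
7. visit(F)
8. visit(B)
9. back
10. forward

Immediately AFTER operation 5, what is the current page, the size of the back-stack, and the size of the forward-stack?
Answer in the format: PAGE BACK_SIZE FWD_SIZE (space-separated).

After 1 (visit(A)): cur=A back=1 fwd=0
After 2 (visit(P)): cur=P back=2 fwd=0
After 3 (back): cur=A back=1 fwd=1
After 4 (visit(D)): cur=D back=2 fwd=0
After 5 (back): cur=A back=1 fwd=1

A 1 1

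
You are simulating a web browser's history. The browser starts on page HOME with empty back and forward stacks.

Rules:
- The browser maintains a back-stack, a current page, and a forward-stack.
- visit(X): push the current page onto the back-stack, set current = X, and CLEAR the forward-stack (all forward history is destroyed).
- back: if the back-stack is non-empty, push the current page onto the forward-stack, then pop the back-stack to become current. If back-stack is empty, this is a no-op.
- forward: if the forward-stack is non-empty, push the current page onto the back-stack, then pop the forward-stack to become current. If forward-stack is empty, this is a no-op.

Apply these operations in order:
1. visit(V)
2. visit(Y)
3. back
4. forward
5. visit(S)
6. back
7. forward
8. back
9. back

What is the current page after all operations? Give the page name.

After 1 (visit(V)): cur=V back=1 fwd=0
After 2 (visit(Y)): cur=Y back=2 fwd=0
After 3 (back): cur=V back=1 fwd=1
After 4 (forward): cur=Y back=2 fwd=0
After 5 (visit(S)): cur=S back=3 fwd=0
After 6 (back): cur=Y back=2 fwd=1
After 7 (forward): cur=S back=3 fwd=0
After 8 (back): cur=Y back=2 fwd=1
After 9 (back): cur=V back=1 fwd=2

Answer: V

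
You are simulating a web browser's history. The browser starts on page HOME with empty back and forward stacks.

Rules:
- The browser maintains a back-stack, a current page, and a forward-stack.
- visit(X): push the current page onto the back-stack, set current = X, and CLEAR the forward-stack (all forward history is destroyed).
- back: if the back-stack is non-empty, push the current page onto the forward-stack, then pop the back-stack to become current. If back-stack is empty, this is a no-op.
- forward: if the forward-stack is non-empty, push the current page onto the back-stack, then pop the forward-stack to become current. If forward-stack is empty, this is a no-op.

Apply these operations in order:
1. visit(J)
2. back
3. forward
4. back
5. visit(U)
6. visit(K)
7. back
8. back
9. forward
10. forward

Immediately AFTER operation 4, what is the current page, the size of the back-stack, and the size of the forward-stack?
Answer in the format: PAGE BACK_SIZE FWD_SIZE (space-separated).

After 1 (visit(J)): cur=J back=1 fwd=0
After 2 (back): cur=HOME back=0 fwd=1
After 3 (forward): cur=J back=1 fwd=0
After 4 (back): cur=HOME back=0 fwd=1

HOME 0 1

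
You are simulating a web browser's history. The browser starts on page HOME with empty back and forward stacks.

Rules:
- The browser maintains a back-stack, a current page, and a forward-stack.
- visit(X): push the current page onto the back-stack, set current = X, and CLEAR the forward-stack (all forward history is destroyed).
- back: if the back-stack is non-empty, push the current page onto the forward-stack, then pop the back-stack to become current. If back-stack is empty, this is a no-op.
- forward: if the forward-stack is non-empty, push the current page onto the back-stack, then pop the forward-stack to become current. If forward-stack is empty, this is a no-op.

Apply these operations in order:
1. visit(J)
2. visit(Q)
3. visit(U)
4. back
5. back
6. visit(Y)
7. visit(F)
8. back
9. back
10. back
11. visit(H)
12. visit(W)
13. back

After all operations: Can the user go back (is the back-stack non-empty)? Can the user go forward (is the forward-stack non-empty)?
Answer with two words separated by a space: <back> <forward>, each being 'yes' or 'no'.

Answer: yes yes

Derivation:
After 1 (visit(J)): cur=J back=1 fwd=0
After 2 (visit(Q)): cur=Q back=2 fwd=0
After 3 (visit(U)): cur=U back=3 fwd=0
After 4 (back): cur=Q back=2 fwd=1
After 5 (back): cur=J back=1 fwd=2
After 6 (visit(Y)): cur=Y back=2 fwd=0
After 7 (visit(F)): cur=F back=3 fwd=0
After 8 (back): cur=Y back=2 fwd=1
After 9 (back): cur=J back=1 fwd=2
After 10 (back): cur=HOME back=0 fwd=3
After 11 (visit(H)): cur=H back=1 fwd=0
After 12 (visit(W)): cur=W back=2 fwd=0
After 13 (back): cur=H back=1 fwd=1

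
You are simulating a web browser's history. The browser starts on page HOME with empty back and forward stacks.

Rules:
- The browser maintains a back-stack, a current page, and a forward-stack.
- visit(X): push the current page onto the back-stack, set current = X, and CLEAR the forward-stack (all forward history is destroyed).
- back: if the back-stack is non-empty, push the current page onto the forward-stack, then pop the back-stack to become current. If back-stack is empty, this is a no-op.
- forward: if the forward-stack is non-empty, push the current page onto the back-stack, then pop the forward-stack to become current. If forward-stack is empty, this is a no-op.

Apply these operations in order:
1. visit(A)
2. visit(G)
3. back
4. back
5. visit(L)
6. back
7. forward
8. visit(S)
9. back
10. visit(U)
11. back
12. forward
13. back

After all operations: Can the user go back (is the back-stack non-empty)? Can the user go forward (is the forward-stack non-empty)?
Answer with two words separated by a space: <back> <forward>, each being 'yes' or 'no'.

Answer: yes yes

Derivation:
After 1 (visit(A)): cur=A back=1 fwd=0
After 2 (visit(G)): cur=G back=2 fwd=0
After 3 (back): cur=A back=1 fwd=1
After 4 (back): cur=HOME back=0 fwd=2
After 5 (visit(L)): cur=L back=1 fwd=0
After 6 (back): cur=HOME back=0 fwd=1
After 7 (forward): cur=L back=1 fwd=0
After 8 (visit(S)): cur=S back=2 fwd=0
After 9 (back): cur=L back=1 fwd=1
After 10 (visit(U)): cur=U back=2 fwd=0
After 11 (back): cur=L back=1 fwd=1
After 12 (forward): cur=U back=2 fwd=0
After 13 (back): cur=L back=1 fwd=1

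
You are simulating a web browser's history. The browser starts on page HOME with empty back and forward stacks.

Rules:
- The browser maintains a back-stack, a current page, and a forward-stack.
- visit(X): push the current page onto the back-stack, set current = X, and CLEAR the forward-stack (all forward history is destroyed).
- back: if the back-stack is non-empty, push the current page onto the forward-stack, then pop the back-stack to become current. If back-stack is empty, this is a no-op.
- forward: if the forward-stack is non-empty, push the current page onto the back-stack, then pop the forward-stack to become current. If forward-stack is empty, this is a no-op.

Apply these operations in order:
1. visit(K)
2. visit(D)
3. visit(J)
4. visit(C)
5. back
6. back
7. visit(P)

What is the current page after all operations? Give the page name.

After 1 (visit(K)): cur=K back=1 fwd=0
After 2 (visit(D)): cur=D back=2 fwd=0
After 3 (visit(J)): cur=J back=3 fwd=0
After 4 (visit(C)): cur=C back=4 fwd=0
After 5 (back): cur=J back=3 fwd=1
After 6 (back): cur=D back=2 fwd=2
After 7 (visit(P)): cur=P back=3 fwd=0

Answer: P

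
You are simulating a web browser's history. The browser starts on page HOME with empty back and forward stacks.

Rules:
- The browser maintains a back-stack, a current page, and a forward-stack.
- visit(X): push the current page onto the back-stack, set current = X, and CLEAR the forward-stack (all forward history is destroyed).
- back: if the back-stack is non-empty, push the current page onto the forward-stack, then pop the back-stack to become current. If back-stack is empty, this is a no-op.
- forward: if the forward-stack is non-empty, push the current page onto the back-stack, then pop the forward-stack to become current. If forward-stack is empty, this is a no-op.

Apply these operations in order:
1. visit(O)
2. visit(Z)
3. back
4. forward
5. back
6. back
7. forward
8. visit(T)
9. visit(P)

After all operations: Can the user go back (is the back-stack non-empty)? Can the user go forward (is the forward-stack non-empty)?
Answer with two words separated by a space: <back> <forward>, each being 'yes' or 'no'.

Answer: yes no

Derivation:
After 1 (visit(O)): cur=O back=1 fwd=0
After 2 (visit(Z)): cur=Z back=2 fwd=0
After 3 (back): cur=O back=1 fwd=1
After 4 (forward): cur=Z back=2 fwd=0
After 5 (back): cur=O back=1 fwd=1
After 6 (back): cur=HOME back=0 fwd=2
After 7 (forward): cur=O back=1 fwd=1
After 8 (visit(T)): cur=T back=2 fwd=0
After 9 (visit(P)): cur=P back=3 fwd=0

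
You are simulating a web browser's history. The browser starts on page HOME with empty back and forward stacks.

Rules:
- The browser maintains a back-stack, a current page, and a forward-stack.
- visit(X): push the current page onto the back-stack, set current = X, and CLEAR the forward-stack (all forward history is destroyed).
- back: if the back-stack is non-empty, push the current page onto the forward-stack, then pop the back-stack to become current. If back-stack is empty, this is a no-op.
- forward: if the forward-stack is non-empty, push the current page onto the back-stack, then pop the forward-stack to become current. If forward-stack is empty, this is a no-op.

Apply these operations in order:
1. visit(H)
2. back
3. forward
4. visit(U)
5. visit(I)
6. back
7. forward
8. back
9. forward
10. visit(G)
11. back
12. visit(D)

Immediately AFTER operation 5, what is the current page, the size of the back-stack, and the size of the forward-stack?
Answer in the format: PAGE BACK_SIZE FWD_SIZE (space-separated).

After 1 (visit(H)): cur=H back=1 fwd=0
After 2 (back): cur=HOME back=0 fwd=1
After 3 (forward): cur=H back=1 fwd=0
After 4 (visit(U)): cur=U back=2 fwd=0
After 5 (visit(I)): cur=I back=3 fwd=0

I 3 0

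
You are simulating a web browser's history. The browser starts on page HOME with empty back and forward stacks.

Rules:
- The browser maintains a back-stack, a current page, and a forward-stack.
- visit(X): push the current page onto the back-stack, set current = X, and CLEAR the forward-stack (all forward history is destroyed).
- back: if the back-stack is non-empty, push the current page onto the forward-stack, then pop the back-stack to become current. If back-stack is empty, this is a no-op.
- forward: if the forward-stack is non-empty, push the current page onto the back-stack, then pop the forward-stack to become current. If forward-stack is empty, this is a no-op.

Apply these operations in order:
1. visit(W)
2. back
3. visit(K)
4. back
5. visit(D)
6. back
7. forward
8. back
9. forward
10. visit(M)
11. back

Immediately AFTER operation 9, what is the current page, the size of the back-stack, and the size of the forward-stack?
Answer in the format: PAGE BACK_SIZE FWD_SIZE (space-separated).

After 1 (visit(W)): cur=W back=1 fwd=0
After 2 (back): cur=HOME back=0 fwd=1
After 3 (visit(K)): cur=K back=1 fwd=0
After 4 (back): cur=HOME back=0 fwd=1
After 5 (visit(D)): cur=D back=1 fwd=0
After 6 (back): cur=HOME back=0 fwd=1
After 7 (forward): cur=D back=1 fwd=0
After 8 (back): cur=HOME back=0 fwd=1
After 9 (forward): cur=D back=1 fwd=0

D 1 0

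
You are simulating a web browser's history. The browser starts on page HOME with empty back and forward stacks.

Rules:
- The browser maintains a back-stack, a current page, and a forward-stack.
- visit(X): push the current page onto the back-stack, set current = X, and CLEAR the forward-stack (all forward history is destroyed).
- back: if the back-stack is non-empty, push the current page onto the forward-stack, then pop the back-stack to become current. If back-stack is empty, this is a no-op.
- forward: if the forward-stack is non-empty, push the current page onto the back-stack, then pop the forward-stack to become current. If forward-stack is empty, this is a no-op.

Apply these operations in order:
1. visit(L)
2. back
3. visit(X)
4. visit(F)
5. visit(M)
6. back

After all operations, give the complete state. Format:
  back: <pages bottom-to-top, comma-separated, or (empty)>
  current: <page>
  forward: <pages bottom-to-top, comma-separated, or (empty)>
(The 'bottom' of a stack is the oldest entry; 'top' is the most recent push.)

Answer: back: HOME,X
current: F
forward: M

Derivation:
After 1 (visit(L)): cur=L back=1 fwd=0
After 2 (back): cur=HOME back=0 fwd=1
After 3 (visit(X)): cur=X back=1 fwd=0
After 4 (visit(F)): cur=F back=2 fwd=0
After 5 (visit(M)): cur=M back=3 fwd=0
After 6 (back): cur=F back=2 fwd=1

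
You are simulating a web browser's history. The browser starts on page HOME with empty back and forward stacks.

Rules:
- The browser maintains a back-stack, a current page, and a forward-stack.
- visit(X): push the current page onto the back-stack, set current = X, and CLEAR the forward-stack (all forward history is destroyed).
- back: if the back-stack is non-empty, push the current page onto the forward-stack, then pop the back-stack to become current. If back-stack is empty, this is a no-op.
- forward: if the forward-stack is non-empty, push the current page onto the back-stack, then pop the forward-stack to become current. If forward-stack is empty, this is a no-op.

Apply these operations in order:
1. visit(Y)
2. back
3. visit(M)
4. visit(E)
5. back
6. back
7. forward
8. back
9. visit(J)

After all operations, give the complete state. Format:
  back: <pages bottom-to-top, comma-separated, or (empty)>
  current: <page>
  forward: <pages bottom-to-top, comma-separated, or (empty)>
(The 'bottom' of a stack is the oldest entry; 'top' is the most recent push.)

Answer: back: HOME
current: J
forward: (empty)

Derivation:
After 1 (visit(Y)): cur=Y back=1 fwd=0
After 2 (back): cur=HOME back=0 fwd=1
After 3 (visit(M)): cur=M back=1 fwd=0
After 4 (visit(E)): cur=E back=2 fwd=0
After 5 (back): cur=M back=1 fwd=1
After 6 (back): cur=HOME back=0 fwd=2
After 7 (forward): cur=M back=1 fwd=1
After 8 (back): cur=HOME back=0 fwd=2
After 9 (visit(J)): cur=J back=1 fwd=0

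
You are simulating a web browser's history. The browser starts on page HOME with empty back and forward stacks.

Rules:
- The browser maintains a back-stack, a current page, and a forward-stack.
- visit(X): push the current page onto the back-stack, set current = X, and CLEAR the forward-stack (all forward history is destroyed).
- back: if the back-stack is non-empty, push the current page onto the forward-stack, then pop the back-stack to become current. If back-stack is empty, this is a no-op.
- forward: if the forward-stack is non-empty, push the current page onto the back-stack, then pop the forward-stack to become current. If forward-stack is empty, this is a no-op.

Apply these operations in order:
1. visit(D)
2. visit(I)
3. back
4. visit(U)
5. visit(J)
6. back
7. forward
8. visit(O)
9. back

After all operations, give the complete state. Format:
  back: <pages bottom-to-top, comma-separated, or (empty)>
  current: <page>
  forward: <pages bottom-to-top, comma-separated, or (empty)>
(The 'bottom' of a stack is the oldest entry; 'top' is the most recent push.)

After 1 (visit(D)): cur=D back=1 fwd=0
After 2 (visit(I)): cur=I back=2 fwd=0
After 3 (back): cur=D back=1 fwd=1
After 4 (visit(U)): cur=U back=2 fwd=0
After 5 (visit(J)): cur=J back=3 fwd=0
After 6 (back): cur=U back=2 fwd=1
After 7 (forward): cur=J back=3 fwd=0
After 8 (visit(O)): cur=O back=4 fwd=0
After 9 (back): cur=J back=3 fwd=1

Answer: back: HOME,D,U
current: J
forward: O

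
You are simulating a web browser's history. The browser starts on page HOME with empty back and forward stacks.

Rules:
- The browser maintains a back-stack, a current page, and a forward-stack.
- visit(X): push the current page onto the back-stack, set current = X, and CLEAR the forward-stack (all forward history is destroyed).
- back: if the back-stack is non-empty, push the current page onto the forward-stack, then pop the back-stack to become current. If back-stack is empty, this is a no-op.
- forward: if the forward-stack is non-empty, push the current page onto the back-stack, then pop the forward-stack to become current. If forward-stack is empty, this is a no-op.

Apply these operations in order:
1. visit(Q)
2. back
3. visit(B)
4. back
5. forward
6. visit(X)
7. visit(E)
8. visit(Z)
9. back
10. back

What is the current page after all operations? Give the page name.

Answer: X

Derivation:
After 1 (visit(Q)): cur=Q back=1 fwd=0
After 2 (back): cur=HOME back=0 fwd=1
After 3 (visit(B)): cur=B back=1 fwd=0
After 4 (back): cur=HOME back=0 fwd=1
After 5 (forward): cur=B back=1 fwd=0
After 6 (visit(X)): cur=X back=2 fwd=0
After 7 (visit(E)): cur=E back=3 fwd=0
After 8 (visit(Z)): cur=Z back=4 fwd=0
After 9 (back): cur=E back=3 fwd=1
After 10 (back): cur=X back=2 fwd=2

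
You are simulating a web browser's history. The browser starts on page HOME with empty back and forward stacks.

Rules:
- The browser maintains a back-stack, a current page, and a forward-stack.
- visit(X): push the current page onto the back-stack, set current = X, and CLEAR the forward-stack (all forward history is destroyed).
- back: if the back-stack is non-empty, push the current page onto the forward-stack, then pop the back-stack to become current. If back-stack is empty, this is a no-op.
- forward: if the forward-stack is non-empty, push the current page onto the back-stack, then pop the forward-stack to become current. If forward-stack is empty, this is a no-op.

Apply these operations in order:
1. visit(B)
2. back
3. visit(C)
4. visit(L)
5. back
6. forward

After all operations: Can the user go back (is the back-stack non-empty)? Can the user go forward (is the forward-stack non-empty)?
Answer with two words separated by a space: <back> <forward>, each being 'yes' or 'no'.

Answer: yes no

Derivation:
After 1 (visit(B)): cur=B back=1 fwd=0
After 2 (back): cur=HOME back=0 fwd=1
After 3 (visit(C)): cur=C back=1 fwd=0
After 4 (visit(L)): cur=L back=2 fwd=0
After 5 (back): cur=C back=1 fwd=1
After 6 (forward): cur=L back=2 fwd=0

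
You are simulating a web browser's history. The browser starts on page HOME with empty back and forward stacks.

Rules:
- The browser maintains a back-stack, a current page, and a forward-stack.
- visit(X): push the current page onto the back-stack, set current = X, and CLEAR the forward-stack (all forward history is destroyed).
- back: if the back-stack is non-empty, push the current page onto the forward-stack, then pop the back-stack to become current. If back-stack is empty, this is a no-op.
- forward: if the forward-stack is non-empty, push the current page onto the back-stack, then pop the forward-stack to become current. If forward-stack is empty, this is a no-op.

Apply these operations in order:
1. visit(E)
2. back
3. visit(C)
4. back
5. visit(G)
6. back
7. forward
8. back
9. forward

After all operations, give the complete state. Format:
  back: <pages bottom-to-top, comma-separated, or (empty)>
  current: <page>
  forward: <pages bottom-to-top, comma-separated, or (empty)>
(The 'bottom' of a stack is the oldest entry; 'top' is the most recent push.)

After 1 (visit(E)): cur=E back=1 fwd=0
After 2 (back): cur=HOME back=0 fwd=1
After 3 (visit(C)): cur=C back=1 fwd=0
After 4 (back): cur=HOME back=0 fwd=1
After 5 (visit(G)): cur=G back=1 fwd=0
After 6 (back): cur=HOME back=0 fwd=1
After 7 (forward): cur=G back=1 fwd=0
After 8 (back): cur=HOME back=0 fwd=1
After 9 (forward): cur=G back=1 fwd=0

Answer: back: HOME
current: G
forward: (empty)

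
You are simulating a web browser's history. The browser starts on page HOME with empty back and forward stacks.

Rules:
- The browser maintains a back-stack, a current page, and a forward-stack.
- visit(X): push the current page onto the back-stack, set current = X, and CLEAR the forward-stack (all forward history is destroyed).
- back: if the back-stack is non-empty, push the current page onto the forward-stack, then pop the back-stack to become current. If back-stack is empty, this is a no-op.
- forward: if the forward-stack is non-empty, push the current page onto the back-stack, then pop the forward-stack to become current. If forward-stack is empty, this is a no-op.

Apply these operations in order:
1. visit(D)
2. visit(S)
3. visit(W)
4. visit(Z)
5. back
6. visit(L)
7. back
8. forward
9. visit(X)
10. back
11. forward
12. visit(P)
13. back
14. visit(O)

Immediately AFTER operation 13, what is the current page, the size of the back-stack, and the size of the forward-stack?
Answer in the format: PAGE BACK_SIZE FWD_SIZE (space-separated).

After 1 (visit(D)): cur=D back=1 fwd=0
After 2 (visit(S)): cur=S back=2 fwd=0
After 3 (visit(W)): cur=W back=3 fwd=0
After 4 (visit(Z)): cur=Z back=4 fwd=0
After 5 (back): cur=W back=3 fwd=1
After 6 (visit(L)): cur=L back=4 fwd=0
After 7 (back): cur=W back=3 fwd=1
After 8 (forward): cur=L back=4 fwd=0
After 9 (visit(X)): cur=X back=5 fwd=0
After 10 (back): cur=L back=4 fwd=1
After 11 (forward): cur=X back=5 fwd=0
After 12 (visit(P)): cur=P back=6 fwd=0
After 13 (back): cur=X back=5 fwd=1

X 5 1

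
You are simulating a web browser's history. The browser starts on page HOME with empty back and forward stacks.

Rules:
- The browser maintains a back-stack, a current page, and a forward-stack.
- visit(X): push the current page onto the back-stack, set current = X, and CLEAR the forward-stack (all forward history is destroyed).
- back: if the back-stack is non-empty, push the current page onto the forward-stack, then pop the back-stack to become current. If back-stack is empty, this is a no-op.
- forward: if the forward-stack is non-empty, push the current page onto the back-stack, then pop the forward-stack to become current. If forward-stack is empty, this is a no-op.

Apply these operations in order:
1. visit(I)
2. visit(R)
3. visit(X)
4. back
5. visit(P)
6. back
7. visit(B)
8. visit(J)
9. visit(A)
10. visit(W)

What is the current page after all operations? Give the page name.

Answer: W

Derivation:
After 1 (visit(I)): cur=I back=1 fwd=0
After 2 (visit(R)): cur=R back=2 fwd=0
After 3 (visit(X)): cur=X back=3 fwd=0
After 4 (back): cur=R back=2 fwd=1
After 5 (visit(P)): cur=P back=3 fwd=0
After 6 (back): cur=R back=2 fwd=1
After 7 (visit(B)): cur=B back=3 fwd=0
After 8 (visit(J)): cur=J back=4 fwd=0
After 9 (visit(A)): cur=A back=5 fwd=0
After 10 (visit(W)): cur=W back=6 fwd=0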